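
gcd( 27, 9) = 9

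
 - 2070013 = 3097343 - 5167356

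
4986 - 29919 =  - 24933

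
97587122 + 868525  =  98455647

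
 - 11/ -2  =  5 + 1/2 = 5.50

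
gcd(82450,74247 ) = 1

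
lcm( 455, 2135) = 27755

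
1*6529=6529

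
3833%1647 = 539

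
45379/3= 45379/3 = 15126.33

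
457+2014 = 2471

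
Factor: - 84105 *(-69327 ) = 3^5 * 5^1*7^1*89^1 * 7703^1= 5830747335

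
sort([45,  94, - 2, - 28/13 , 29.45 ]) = [ - 28/13,  -  2, 29.45 , 45, 94]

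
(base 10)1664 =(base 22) 39E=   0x680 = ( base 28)23C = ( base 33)1he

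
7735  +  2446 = 10181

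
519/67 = 7 + 50/67= 7.75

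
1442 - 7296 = -5854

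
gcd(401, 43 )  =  1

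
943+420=1363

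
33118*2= 66236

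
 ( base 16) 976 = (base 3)10022201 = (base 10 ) 2422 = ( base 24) 44M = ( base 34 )238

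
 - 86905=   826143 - 913048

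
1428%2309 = 1428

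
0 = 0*882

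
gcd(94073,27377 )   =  7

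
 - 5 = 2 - 7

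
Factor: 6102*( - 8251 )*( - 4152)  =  2^4*3^4*37^1*113^1*173^1*223^1 = 209043243504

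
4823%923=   208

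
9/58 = 9/58 = 0.16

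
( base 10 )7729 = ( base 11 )5897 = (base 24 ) da1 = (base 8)17061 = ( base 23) ee1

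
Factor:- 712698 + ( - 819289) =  - 1531987 = - 1531987^1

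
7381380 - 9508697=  - 2127317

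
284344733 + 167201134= 451545867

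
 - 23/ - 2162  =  1/94 =0.01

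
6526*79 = 515554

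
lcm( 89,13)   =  1157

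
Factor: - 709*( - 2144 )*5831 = 8863679776  =  2^5*7^3*17^1*67^1 * 709^1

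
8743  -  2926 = 5817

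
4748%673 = 37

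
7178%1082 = 686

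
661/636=661/636 = 1.04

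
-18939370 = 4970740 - 23910110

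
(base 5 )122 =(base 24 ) 1d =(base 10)37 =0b100101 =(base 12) 31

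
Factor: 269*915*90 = 22152150 = 2^1*3^3 * 5^2*61^1*269^1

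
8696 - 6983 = 1713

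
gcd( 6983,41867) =1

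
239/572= 239/572=0.42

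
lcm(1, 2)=2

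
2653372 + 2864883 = 5518255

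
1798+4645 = 6443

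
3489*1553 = 5418417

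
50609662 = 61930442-11320780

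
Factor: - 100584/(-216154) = 396/851 = 2^2 * 3^2*11^1*23^( - 1 )*37^ ( - 1)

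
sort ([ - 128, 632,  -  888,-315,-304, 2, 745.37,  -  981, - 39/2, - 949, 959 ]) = [ - 981, - 949, - 888  , - 315,  -  304 , - 128, - 39/2, 2, 632 , 745.37, 959 ] 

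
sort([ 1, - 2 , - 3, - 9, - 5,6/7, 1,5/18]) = [ - 9, - 5, - 3, - 2 , 5/18, 6/7,1, 1]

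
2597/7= 371 = 371.00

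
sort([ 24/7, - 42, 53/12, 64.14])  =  [  -  42, 24/7,53/12,64.14 ] 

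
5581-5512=69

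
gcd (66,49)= 1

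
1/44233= 1/44233 = 0.00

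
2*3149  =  6298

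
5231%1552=575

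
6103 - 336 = 5767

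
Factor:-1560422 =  - 2^1*780211^1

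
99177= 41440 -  - 57737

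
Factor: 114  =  2^1*3^1*19^1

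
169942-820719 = -650777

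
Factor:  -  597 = - 3^1 * 199^1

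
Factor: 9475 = 5^2*379^1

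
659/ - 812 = -1 + 153/812 = - 0.81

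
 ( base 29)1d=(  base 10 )42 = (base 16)2A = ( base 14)30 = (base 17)28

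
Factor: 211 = 211^1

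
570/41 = 13 + 37/41 = 13.90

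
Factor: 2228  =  2^2*557^1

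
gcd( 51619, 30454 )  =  1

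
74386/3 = 74386/3 =24795.33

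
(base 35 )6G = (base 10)226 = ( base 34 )6M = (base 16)e2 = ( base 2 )11100010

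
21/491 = 21/491 = 0.04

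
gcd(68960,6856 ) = 8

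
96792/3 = 32264=32264.00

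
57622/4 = 28811/2 = 14405.50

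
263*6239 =1640857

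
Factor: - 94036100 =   -  2^2*5^2*940361^1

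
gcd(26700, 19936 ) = 356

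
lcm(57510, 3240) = 230040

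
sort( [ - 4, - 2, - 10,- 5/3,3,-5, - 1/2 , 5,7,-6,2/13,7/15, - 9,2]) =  [ - 10, - 9, -6, - 5, - 4 , - 2,-5/3, - 1/2,2/13, 7/15, 2 , 3,5,7 ] 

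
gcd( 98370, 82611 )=9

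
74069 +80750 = 154819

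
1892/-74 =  - 946/37 = -25.57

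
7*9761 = 68327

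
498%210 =78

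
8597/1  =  8597 = 8597.00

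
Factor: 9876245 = 5^1*1975249^1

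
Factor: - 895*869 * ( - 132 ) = 2^2*3^1  *5^1*11^2 * 79^1*179^1 = 102663660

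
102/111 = 34/37 = 0.92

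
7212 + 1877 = 9089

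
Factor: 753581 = 79^1* 9539^1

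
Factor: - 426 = -2^1*3^1*71^1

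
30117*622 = 18732774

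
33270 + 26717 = 59987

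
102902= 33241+69661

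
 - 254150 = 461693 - 715843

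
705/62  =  11 + 23/62=11.37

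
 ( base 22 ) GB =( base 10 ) 363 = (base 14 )1BD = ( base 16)16b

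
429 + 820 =1249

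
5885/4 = 1471 + 1/4= 1471.25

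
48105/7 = 48105/7 = 6872.14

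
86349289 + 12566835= 98916124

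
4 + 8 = 12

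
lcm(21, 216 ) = 1512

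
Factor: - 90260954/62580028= - 6447211/4470002 = - 2^( - 1 ) * 29^ ( - 1)*857^1*7523^1* 77069^( - 1) 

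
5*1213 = 6065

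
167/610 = 167/610 = 0.27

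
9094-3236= 5858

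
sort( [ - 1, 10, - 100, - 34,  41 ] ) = [ - 100,- 34, - 1,10,41 ]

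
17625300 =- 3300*(  -  5341 ) 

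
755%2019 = 755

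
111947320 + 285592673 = 397539993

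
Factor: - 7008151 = -7008151^1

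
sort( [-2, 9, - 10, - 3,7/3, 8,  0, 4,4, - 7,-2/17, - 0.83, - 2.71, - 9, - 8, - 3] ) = [ - 10,-9,- 8 , - 7, - 3, - 3, - 2.71, -2, - 0.83, - 2/17,0,  7/3,4,  4, 8, 9]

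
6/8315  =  6/8315  =  0.00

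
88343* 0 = 0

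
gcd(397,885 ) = 1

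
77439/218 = 355+49/218 = 355.22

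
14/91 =2/13 = 0.15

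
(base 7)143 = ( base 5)310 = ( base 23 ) 3b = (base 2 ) 1010000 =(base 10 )80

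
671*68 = 45628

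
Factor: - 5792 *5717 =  - 33112864= -2^5*181^1*5717^1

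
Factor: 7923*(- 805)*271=-1728442065 = - 3^1*5^1*7^1*19^1*23^1 * 139^1*271^1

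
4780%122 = 22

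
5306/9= 589 + 5/9= 589.56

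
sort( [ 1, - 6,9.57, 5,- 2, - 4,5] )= [ - 6 ,- 4, - 2, 1, 5 , 5,9.57 ] 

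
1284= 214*6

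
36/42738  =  6/7123 = 0.00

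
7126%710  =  26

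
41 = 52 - 11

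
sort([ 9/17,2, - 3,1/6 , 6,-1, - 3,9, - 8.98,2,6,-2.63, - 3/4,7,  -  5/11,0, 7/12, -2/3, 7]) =[-8.98,-3,-3,-2.63 ,-1, - 3/4, - 2/3,-5/11, 0, 1/6 , 9/17,7/12,2,2,6, 6,7,7,9 ] 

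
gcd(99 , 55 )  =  11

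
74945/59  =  1270  +  15/59 = 1270.25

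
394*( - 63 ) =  - 24822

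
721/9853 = 721/9853 = 0.07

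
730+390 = 1120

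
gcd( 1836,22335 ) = 3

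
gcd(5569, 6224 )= 1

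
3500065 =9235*379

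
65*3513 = 228345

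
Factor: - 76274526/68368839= - 25424842/22789613 = - 2^1*7^(-1)*11^( - 1 )*43^( - 1)*53^1*6883^( - 1)*239857^1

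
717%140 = 17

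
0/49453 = 0 = 0.00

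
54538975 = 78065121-23526146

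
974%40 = 14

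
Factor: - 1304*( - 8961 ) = 2^3*3^1 * 29^1 * 103^1*163^1 = 11685144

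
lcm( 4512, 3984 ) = 374496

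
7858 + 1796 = 9654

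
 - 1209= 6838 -8047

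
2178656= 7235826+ - 5057170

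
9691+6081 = 15772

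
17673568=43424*407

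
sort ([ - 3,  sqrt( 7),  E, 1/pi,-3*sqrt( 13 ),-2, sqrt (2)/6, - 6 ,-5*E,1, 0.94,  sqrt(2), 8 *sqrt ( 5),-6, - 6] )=[-5*E ,-3 * sqrt(13 ),-6,-6, -6 , - 3,-2  ,  sqrt(2)/6, 1/pi, 0.94,1, sqrt(2),sqrt(7), E , 8* sqrt (5 )]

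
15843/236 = 67+31/236 = 67.13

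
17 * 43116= 732972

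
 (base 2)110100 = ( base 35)1h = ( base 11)48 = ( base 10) 52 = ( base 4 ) 310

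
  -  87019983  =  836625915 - 923645898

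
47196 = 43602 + 3594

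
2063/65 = 2063/65   =  31.74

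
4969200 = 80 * 62115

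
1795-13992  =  -12197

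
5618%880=338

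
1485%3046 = 1485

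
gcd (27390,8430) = 30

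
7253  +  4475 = 11728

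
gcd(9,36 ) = 9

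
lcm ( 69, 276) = 276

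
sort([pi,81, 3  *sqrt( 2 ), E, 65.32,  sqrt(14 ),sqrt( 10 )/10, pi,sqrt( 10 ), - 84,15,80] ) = [ - 84,  sqrt( 10)/10,E, pi,pi,sqrt(10 ),sqrt (14 ), 3 *sqrt(2),15,65.32,80,81]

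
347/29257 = 347/29257  =  0.01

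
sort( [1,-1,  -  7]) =[ - 7 , - 1 , 1]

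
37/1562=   37/1562 = 0.02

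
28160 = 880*32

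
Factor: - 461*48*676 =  - 2^6*3^1*13^2*461^1 = - 14958528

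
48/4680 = 2/195  =  0.01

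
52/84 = 13/21 = 0.62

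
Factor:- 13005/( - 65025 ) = 1/5 = 5^( - 1 )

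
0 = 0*249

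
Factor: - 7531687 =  - 7531687^1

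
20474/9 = 2274 + 8/9  =  2274.89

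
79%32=15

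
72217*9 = 649953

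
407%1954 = 407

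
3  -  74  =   - 71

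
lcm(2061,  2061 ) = 2061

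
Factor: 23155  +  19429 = 42584 = 2^3*5323^1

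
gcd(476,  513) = 1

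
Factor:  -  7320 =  - 2^3*3^1*5^1*61^1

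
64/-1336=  - 8/167= - 0.05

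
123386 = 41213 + 82173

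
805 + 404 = 1209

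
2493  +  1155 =3648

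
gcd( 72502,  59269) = 1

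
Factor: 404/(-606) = -2/3 = - 2^1*3^( - 1 )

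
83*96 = 7968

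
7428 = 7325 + 103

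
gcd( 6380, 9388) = 4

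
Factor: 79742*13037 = 1039596454  =  2^1*13^1*3067^1*13037^1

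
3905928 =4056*963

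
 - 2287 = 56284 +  - 58571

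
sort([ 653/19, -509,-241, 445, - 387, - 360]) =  [ - 509, - 387,-360,  -  241,653/19,445 ]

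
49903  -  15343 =34560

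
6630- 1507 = 5123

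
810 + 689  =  1499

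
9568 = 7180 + 2388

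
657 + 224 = 881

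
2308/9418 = 1154/4709 = 0.25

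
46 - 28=18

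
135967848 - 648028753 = -512060905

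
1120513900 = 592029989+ 528483911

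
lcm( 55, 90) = 990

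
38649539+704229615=742879154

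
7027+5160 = 12187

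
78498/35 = 2242 + 4/5 = 2242.80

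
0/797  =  0 =0.00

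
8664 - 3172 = 5492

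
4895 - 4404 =491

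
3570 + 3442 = 7012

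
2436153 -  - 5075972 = 7512125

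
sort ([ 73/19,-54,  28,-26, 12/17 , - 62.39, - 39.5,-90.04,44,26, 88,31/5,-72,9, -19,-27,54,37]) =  [-90.04, - 72 , - 62.39,  -  54,  -  39.5,-27, - 26,-19,12/17,73/19,31/5,9,26,28,37,  44,54,  88] 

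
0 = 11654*0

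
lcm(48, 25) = 1200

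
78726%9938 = 9160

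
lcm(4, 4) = 4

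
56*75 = 4200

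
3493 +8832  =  12325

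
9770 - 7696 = 2074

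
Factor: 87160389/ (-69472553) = -3^1*1013^( - 1)*68581^( -1 )*29053463^1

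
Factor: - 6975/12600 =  - 2^ (  -  3)  *7^(-1)*31^1 = -  31/56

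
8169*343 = 2801967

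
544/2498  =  272/1249 = 0.22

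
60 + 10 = 70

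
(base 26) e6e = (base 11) 7269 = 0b10010110100010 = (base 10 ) 9634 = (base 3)111012211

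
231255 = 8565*27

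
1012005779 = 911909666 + 100096113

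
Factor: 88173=3^2*97^1*101^1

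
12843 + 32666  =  45509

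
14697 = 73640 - 58943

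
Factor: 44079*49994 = 2^1 * 3^1*7^2*2099^1*3571^1 = 2203685526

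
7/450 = 7/450= 0.02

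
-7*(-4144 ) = 29008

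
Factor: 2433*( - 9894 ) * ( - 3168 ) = 2^6*3^4*11^1*17^1*97^1*811^1 = 76260419136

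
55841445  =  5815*9603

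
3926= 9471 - 5545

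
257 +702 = 959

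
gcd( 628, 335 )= 1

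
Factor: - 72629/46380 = -2^( -2)*3^( - 1) * 5^( - 1)*59^1 * 773^(-1) *1231^1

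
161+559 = 720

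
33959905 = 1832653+32127252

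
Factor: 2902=2^1*1451^1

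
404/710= 202/355  =  0.57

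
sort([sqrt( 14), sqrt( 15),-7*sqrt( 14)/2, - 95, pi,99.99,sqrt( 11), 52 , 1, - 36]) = [-95, - 36,- 7*sqrt(14 )/2,  1, pi,sqrt( 11 ) , sqrt( 14 ), sqrt( 15),52,99.99 ] 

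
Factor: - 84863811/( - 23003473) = 3^1*23^(-1)*43^1*47^1*13997^1 * 1000151^( - 1)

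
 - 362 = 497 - 859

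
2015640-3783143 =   -  1767503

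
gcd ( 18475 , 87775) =25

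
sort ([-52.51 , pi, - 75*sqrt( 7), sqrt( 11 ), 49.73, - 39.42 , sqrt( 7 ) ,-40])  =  [ - 75*sqrt (7 ),  -  52.51, - 40,  -  39.42,sqrt(7), pi,sqrt( 11 ) , 49.73]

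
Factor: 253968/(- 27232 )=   -  429/46 = - 2^(-1)*3^1*11^1*13^1 * 23^( - 1 )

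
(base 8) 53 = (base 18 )27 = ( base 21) 21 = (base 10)43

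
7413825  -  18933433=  - 11519608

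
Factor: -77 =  - 7^1*11^1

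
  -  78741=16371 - 95112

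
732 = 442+290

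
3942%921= 258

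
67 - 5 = 62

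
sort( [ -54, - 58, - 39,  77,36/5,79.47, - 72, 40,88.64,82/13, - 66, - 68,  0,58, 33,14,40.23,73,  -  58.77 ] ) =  [ - 72,-68, - 66, - 58.77, - 58, - 54, - 39 , 0, 82/13,36/5,14,33,40,40.23,58, 73,77,79.47, 88.64]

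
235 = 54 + 181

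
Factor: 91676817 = 3^2 * 43^1 * 236891^1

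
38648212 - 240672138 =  - 202023926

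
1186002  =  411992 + 774010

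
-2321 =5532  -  7853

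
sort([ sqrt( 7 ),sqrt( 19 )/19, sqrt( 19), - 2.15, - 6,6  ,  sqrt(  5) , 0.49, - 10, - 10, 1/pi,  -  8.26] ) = [ - 10, - 10, - 8.26 , - 6, - 2.15,sqrt(19 ) /19,1/pi,0.49, sqrt ( 5),sqrt( 7 ),sqrt( 19),6 ]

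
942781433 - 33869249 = 908912184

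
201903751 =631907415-430003664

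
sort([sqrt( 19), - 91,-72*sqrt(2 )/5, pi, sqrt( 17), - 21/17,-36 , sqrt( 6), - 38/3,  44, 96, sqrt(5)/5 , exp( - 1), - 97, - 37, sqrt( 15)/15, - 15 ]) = [ - 97 , - 91, - 37, - 36,  -  72* sqrt(2 )/5, - 15,-38/3, - 21/17, sqrt( 15)/15,exp( - 1),sqrt( 5)/5, sqrt (6 ), pi,  sqrt( 17), sqrt(19 ), 44, 96]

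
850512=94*9048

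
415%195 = 25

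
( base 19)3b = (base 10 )68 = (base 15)48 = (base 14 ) 4C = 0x44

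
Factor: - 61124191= - 61124191^1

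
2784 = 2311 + 473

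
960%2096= 960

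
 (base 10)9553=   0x2551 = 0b10010101010001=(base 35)7RX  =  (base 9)14084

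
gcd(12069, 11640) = 3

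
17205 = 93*185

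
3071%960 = 191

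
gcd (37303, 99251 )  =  1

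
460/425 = 92/85 = 1.08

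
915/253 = 915/253 = 3.62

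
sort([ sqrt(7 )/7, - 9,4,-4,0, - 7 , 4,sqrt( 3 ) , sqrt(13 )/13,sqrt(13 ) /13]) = [ - 9, - 7, - 4, 0,sqrt( 13)/13,sqrt( 13)/13 , sqrt(7) /7,sqrt (3),4, 4]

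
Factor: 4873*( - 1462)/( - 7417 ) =7124326/7417 = 2^1*11^1*17^1  *43^1 * 443^1 * 7417^( - 1)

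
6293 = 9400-3107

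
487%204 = 79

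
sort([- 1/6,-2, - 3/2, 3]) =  [ - 2, - 3/2, -1/6, 3]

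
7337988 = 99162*74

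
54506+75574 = 130080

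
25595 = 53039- 27444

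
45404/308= 147 + 32/77 = 147.42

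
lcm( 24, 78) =312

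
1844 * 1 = 1844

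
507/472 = 1 + 35/472 = 1.07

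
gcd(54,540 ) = 54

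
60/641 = 60/641 = 0.09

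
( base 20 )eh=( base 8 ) 451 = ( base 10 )297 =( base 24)C9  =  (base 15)14C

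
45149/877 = 45149/877 = 51.48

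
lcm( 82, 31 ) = 2542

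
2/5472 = 1/2736  =  0.00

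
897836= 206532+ 691304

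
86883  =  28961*3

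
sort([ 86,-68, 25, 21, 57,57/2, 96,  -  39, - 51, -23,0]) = [ - 68,-51, - 39,- 23 , 0 , 21, 25, 57/2, 57, 86,  96 ] 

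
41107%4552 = 139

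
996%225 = 96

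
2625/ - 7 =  - 375+0/1 = -375.00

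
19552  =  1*19552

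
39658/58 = 683 + 22/29 = 683.76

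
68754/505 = 136 + 74/505 = 136.15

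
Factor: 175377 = 3^1*53^1*1103^1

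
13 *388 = 5044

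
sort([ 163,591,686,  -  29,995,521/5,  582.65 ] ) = [  -  29, 521/5,163, 582.65,591, 686, 995 ] 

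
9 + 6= 15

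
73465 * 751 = 55172215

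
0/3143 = 0= 0.00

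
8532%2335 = 1527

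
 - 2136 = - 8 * 267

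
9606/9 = 3202/3 = 1067.33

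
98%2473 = 98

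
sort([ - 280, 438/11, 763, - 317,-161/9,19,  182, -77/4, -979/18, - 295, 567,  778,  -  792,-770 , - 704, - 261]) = [ - 792,-770, - 704,  -  317, - 295,  -  280, - 261, - 979/18, - 77/4, - 161/9, 19, 438/11, 182, 567,  763, 778 ]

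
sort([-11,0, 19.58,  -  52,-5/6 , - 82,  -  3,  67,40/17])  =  [ - 82, - 52, - 11,-3,  -  5/6, 0,  40/17 , 19.58, 67]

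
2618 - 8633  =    -  6015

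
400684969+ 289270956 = 689955925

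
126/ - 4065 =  - 42/1355  =  - 0.03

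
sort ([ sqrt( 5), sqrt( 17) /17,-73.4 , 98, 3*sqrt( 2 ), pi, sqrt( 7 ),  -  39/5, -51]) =[  -  73.4, - 51, - 39/5 , sqrt( 17 ) /17,sqrt( 5),sqrt(7), pi, 3*sqrt( 2 ), 98] 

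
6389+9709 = 16098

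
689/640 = 689/640 =1.08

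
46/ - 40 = - 23/20 = - 1.15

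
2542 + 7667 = 10209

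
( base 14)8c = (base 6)324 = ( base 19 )6A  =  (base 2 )1111100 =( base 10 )124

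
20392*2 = 40784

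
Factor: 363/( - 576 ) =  - 121/192 = -2^( - 6)*3^(-1 )*11^2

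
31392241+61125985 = 92518226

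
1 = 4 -3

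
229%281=229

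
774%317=140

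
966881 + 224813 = 1191694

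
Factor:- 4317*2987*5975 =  - 77046902025 = - 3^1*5^2*29^1*103^1*239^1*1439^1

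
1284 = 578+706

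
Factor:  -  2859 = -3^1*953^1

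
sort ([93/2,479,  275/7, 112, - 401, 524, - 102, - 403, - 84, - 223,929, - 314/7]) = [ - 403, - 401, - 223, - 102, - 84,  -  314/7, 275/7, 93/2 , 112,479, 524, 929 ]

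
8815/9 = 8815/9= 979.44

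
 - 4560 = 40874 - 45434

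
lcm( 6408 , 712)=6408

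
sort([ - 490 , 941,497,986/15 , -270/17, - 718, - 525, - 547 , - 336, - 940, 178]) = [ - 940, - 718, - 547, - 525 , - 490 ,  -  336 ,-270/17, 986/15, 178 , 497,941]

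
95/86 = 95/86 = 1.10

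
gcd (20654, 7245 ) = 23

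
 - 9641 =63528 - 73169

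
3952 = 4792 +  - 840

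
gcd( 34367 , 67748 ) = 1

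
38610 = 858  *45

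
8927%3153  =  2621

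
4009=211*19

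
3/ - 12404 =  - 1+12401/12404 = -  0.00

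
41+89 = 130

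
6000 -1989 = 4011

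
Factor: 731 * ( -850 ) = - 2^1*5^2 * 17^2*43^1 = - 621350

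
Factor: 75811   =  47^1*1613^1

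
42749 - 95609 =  - 52860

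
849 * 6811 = 5782539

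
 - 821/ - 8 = 102 + 5/8 =102.62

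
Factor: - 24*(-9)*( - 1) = -2^3*3^3 = - 216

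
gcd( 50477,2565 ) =1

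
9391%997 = 418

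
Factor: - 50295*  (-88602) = 2^1*3^2*5^1*7^1*479^1 * 14767^1 = 4456237590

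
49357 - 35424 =13933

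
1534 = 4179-2645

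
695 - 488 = 207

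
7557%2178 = 1023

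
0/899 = 0 = 0.00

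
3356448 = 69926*48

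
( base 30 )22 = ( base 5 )222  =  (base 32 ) 1u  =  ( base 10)62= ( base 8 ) 76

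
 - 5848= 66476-72324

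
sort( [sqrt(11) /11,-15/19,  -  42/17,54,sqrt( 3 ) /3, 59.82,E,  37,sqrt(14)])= [ - 42/17,  -  15/19,sqrt(11 )/11,sqrt(3) /3, E,sqrt (14 ), 37,54,59.82 ]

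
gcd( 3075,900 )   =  75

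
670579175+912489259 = 1583068434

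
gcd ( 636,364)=4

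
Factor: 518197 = 59^1*8783^1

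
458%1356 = 458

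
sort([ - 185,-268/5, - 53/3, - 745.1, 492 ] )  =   [ - 745.1,- 185,  -  268/5,  -  53/3, 492] 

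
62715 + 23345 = 86060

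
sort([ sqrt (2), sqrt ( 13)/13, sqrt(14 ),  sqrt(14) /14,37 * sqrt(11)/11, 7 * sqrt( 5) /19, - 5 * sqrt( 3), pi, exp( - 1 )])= [- 5*sqrt( 3), sqrt(14 ) /14,sqrt( 13)/13,exp( - 1),7 * sqrt( 5) /19, sqrt(2 ), pi,sqrt (14), 37*sqrt(11)/11]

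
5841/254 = 22 + 253/254 = 23.00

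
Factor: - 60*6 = - 2^3*3^2 * 5^1 = - 360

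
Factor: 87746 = 2^1*73^1 * 601^1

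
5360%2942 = 2418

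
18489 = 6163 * 3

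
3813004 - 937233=2875771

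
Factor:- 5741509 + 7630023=1888514 = 2^1*944257^1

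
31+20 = 51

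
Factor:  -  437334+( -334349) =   -  771683 = - 11^1*31^2 * 73^1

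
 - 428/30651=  - 428/30651 = - 0.01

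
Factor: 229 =229^1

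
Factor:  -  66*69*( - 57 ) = 2^1*3^3*11^1*19^1*23^1 = 259578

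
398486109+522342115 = 920828224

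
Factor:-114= - 2^1*3^1*19^1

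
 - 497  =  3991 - 4488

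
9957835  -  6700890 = 3256945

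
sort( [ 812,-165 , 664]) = [ - 165, 664, 812]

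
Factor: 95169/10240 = 2^( - 11 )*3^1*5^( - 1)*31723^1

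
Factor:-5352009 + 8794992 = 3^1*109^1*10529^1 = 3442983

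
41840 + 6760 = 48600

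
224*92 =20608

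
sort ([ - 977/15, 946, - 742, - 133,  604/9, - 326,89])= [ - 742, - 326,-133, - 977/15, 604/9, 89, 946 ] 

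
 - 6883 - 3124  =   - 10007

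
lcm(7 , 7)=7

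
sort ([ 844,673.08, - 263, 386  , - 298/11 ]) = [ -263,  -  298/11,386, 673.08,844]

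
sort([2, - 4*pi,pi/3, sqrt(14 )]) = [ - 4*pi,  pi/3,2, sqrt( 14 ) ] 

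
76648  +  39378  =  116026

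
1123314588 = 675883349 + 447431239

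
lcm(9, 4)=36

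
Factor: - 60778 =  - 2^1*30389^1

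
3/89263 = 3/89263 = 0.00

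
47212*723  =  34134276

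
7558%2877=1804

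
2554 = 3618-1064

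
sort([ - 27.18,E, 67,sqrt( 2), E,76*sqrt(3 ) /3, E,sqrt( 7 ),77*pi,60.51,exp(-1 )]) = [ - 27.18, exp( - 1 ),sqrt( 2),sqrt(7), E,E,E, 76*sqrt( 3) /3 , 60.51, 67,77*pi]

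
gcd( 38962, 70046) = 2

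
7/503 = 7/503  =  0.01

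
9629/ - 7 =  - 9629/7 = - 1375.57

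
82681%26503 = 3172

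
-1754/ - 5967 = 1754/5967 = 0.29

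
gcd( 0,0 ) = 0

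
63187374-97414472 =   -  34227098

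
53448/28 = 13362/7 = 1908.86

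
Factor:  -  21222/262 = -81 = - 3^4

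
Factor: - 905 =  -  5^1*181^1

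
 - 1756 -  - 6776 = 5020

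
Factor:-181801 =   -  29^1*6269^1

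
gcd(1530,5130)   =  90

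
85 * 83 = 7055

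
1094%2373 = 1094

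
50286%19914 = 10458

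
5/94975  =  1/18995 =0.00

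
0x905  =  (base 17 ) 7GE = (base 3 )10011112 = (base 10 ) 2309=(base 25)3h9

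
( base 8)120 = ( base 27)2Q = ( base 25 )35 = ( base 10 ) 80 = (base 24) 38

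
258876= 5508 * 47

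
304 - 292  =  12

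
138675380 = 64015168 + 74660212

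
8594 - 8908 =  - 314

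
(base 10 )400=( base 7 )1111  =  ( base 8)620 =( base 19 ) 121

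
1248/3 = 416 = 416.00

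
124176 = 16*7761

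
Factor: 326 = 2^1*163^1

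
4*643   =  2572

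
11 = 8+3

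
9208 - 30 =9178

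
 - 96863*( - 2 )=193726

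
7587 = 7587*1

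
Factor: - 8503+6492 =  - 2011^1 = - 2011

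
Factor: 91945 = 5^1*7^1*37^1*71^1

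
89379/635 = 89379/635= 140.75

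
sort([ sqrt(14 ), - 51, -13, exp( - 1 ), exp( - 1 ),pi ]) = [ - 51, - 13,exp (- 1),exp( - 1 ),pi,sqrt( 14) ] 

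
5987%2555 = 877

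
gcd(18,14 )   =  2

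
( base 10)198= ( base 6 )530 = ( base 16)c6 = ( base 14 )102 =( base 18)B0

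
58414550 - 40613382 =17801168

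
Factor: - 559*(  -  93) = 51987= 3^1 * 13^1*31^1*43^1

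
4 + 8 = 12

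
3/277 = 3/277 = 0.01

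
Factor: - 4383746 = -2^1*2191873^1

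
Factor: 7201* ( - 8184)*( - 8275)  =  487670442600 = 2^3*3^1*5^2 * 11^1*19^1*31^1*331^1*379^1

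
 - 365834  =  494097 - 859931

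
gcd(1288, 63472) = 8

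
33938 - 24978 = 8960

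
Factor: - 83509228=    - 2^2*11^1*23^1*179^1*461^1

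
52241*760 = 39703160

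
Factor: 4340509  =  367^1* 11827^1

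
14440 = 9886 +4554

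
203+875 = 1078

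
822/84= 137/14= 9.79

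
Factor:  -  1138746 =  - 2^1*3^1 * 7^1 * 19^1*1427^1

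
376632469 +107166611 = 483799080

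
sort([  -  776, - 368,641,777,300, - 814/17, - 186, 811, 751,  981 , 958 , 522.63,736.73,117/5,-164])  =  [ - 776, - 368, - 186, - 164, - 814/17, 117/5, 300,522.63 , 641,736.73, 751,777, 811,  958,981]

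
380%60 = 20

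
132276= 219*604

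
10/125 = 2/25 = 0.08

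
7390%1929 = 1603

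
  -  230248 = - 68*3386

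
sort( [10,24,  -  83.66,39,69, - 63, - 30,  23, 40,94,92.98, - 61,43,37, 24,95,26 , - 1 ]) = [ - 83.66, - 63, - 61, - 30, - 1,10 , 23 , 24, 24 , 26,37,39,40,43,69,92.98,94, 95 ]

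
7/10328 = 7/10328 = 0.00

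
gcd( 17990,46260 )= 2570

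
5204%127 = 124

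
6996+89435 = 96431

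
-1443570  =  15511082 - 16954652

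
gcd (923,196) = 1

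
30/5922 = 5/987 = 0.01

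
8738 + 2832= 11570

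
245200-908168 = -662968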